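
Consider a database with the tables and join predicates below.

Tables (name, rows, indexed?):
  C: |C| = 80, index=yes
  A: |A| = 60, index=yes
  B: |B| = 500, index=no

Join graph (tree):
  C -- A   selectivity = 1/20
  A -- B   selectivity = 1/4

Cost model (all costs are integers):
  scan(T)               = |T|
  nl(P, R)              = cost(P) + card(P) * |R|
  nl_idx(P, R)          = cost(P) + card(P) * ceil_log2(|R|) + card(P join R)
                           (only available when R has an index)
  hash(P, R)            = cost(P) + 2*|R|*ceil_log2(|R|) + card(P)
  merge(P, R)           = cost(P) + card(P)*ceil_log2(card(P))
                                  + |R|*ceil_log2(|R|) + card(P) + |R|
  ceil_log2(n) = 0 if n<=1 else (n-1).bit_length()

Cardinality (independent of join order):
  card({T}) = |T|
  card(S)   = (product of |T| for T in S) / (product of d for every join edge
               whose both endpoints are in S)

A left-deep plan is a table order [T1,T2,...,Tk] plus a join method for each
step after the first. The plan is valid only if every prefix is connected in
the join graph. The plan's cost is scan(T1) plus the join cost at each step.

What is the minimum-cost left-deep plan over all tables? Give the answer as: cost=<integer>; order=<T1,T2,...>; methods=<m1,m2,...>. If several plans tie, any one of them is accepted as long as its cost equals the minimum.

Selinger DP (subsets sized 1..n):
  {C}: scan cost=80, card=80
  {A}: scan cost=60, card=60
  {B}: scan cost=500, card=500
  {AC}: card=240; try (C,nl_idx)→720, (A,nl_idx)→800, (A,hash)→880, (C,merge)→1120, (A,merge)→1140, (C,hash)→1240 …(+2); best=720 via (C,nl_idx)
  {AB}: card=7500; try (A,hash)→1720, (B,merge)→5480, (A,merge)→5920, (B,hash)→9120, (A,nl_idx)→11000, (B,nl)→30060 …(+1); best=1720 via (A,hash)
  {ABC}: card=30000; try (B,merge)→7880, (B,hash)→9960, (C,hash)→10340, (C,nl_idx)→84220, (C,merge)→107360, (B,nl)→120720 …(+1); best=7880 via (B,merge)

cost=7880; order=A,C,B; methods=nl_idx,merge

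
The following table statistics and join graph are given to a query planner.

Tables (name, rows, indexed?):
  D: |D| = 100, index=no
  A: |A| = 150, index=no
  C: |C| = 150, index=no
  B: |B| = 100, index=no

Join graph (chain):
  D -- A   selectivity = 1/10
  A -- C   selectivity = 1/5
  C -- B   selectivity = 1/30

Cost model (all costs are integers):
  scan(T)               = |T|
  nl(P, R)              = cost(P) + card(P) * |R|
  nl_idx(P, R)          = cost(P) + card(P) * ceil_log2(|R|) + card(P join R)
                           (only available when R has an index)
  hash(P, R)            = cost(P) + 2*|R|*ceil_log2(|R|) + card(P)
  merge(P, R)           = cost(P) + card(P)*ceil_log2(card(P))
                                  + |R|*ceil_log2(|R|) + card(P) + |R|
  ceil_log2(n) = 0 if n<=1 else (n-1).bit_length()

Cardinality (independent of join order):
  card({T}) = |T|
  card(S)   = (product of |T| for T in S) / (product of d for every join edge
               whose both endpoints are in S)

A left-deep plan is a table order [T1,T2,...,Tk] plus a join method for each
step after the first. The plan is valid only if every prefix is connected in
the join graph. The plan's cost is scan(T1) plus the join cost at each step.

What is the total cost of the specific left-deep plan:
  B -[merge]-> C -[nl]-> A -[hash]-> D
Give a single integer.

step 1: scan B: cost=100, card=100
step 2: join C via merge
    card(P join C) = 100*150/(30) = 500
    cost = 100 + 100*7 + 150*8 + 100 + 150 = 2250
step 3: join A via nl
    card(P join A) = 500*150/(5) = 15000
    cost = 2250 + 500*150 = 77250
step 4: join D via hash
    card(P join D) = 15000*100/(10) = 150000
    cost = 77250 + 2*100*7 + 15000 = 93650

93650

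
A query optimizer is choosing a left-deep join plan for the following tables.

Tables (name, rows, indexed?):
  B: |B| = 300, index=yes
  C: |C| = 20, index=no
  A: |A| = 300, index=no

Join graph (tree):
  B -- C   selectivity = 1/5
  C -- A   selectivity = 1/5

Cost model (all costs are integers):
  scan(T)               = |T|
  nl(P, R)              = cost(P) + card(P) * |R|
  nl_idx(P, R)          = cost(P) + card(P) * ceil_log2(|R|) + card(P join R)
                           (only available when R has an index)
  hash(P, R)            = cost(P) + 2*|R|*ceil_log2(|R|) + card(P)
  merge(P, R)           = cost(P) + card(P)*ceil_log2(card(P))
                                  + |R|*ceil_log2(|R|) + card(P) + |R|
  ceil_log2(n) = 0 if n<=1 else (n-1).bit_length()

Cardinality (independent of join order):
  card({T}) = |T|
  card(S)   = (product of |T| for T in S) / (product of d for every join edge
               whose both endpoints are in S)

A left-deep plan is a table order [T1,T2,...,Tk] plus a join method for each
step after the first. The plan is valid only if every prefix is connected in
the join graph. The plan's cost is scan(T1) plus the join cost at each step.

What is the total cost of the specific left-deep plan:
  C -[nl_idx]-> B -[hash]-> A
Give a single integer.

8000

step 1: scan C: cost=20, card=20
step 2: join B via nl_idx
    card(P join B) = 20*300/(5) = 1200
    cost = 20 + 20*9 + 1200 = 1400
step 3: join A via hash
    card(P join A) = 1200*300/(5) = 72000
    cost = 1400 + 2*300*9 + 1200 = 8000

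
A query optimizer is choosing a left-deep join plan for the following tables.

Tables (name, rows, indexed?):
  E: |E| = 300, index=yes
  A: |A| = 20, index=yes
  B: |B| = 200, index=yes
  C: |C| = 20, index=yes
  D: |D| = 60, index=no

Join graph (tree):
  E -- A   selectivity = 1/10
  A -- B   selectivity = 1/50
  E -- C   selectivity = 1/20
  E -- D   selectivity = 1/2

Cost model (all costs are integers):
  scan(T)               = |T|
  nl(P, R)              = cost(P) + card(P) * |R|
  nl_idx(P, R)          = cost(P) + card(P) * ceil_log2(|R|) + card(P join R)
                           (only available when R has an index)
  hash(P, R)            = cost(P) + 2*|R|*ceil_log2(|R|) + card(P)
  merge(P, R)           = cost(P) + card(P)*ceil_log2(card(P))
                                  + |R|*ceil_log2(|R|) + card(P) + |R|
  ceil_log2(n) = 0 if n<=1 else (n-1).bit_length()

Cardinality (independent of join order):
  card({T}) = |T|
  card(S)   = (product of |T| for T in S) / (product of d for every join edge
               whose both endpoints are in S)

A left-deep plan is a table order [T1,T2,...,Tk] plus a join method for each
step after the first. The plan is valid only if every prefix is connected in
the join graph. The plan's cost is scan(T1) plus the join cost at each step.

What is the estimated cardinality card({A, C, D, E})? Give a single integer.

Tables in S: A(20), C(20), D(60), E(300)
Edges inside S: E-A(d=10), E-C(d=20), E-D(d=2)
numerator = 20 * 20 * 60 * 300 = 7200000
denominator = 10 * 20 * 2 = 400
card(S) = 7200000 / 400 = 18000

18000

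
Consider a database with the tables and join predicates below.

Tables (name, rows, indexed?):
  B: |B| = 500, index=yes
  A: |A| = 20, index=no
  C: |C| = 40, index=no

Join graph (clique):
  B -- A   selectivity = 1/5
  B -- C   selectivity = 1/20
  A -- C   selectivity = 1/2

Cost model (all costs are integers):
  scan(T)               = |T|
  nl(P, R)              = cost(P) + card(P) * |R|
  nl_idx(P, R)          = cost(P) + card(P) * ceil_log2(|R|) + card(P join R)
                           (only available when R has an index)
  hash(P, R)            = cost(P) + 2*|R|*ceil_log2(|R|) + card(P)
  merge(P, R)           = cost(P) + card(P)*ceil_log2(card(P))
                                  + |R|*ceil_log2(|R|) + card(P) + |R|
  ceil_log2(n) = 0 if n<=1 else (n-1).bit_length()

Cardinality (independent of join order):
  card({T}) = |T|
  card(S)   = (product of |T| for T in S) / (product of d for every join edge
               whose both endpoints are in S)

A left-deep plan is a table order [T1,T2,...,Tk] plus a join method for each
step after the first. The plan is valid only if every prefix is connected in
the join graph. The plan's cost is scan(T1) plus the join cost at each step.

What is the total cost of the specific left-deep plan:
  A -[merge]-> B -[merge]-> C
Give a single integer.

step 1: scan A: cost=20, card=20
step 2: join B via merge
    card(P join B) = 20*500/(5) = 2000
    cost = 20 + 20*5 + 500*9 + 20 + 500 = 5140
step 3: join C via merge
    card(P join C) = 2000*40/(20*2) = 2000
    cost = 5140 + 2000*11 + 40*6 + 2000 + 40 = 29420

29420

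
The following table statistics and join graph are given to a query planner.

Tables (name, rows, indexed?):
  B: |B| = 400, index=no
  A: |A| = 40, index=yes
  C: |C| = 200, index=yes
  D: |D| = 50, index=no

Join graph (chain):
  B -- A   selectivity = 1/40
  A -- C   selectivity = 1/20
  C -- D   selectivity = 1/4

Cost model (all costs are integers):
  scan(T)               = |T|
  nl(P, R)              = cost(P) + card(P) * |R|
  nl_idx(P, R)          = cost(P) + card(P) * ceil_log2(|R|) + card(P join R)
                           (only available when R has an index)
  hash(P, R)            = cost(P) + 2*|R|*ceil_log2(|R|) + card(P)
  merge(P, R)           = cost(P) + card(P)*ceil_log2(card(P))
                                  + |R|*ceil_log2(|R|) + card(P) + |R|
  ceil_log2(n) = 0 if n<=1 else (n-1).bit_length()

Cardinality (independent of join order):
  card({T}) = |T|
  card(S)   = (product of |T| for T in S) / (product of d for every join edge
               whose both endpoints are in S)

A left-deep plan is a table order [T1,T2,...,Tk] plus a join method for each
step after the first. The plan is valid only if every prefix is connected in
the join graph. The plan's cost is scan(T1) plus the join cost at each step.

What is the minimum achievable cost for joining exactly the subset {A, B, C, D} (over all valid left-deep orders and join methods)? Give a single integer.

9480

Selinger DP over subsets of {A,B,C,D}:
  {B}: scan cost=400, card=400
  {A}: scan cost=40, card=40
  {C}: scan cost=200, card=200
  {D}: scan cost=50, card=50
  {AB}: card=400; try (A,hash)→1280, (A,nl_idx)→3200, (B,merge)→4320, (A,merge)→4680, (B,hash)→7280, (B,nl)→16040 …(+1); best=1280 via (A,hash)
  {AC}: card=400; try (C,nl_idx)→760, (A,hash)→880, (A,nl_idx)→1800, (C,merge)→2120, (A,merge)→2280, (C,hash)→3280 …(+2); best=760 via (C,nl_idx)
  {CD}: card=2500; try (D,hash)→1000, (C,merge)→2200, (D,merge)→2350, (C,nl_idx)→2950, (C,hash)→3300, (C,nl)→10050 …(+1); best=1000 via (D,hash)
  {ABC}: card=4000; try (C,hash)→4880, (C,merge)→7080, (B,hash)→8360, (C,nl_idx)→8480, (B,merge)→8760, (C,nl)→81280 …(+1); best=4880 via (C,hash)
  {ACD}: card=5000; try (D,hash)→1760, (A,hash)→3980, (D,merge)→5110, (D,nl)→20760, (A,nl_idx)→21000, (A,merge)→33780 …(+1); best=1760 via (D,hash)
  {ABCD}: card=50000; try (D,hash)→9480, (B,hash)→13960, (D,merge)→57230, (B,merge)→75760, (D,nl)→204880, (B,nl)→2001760; best=9480 via (D,hash)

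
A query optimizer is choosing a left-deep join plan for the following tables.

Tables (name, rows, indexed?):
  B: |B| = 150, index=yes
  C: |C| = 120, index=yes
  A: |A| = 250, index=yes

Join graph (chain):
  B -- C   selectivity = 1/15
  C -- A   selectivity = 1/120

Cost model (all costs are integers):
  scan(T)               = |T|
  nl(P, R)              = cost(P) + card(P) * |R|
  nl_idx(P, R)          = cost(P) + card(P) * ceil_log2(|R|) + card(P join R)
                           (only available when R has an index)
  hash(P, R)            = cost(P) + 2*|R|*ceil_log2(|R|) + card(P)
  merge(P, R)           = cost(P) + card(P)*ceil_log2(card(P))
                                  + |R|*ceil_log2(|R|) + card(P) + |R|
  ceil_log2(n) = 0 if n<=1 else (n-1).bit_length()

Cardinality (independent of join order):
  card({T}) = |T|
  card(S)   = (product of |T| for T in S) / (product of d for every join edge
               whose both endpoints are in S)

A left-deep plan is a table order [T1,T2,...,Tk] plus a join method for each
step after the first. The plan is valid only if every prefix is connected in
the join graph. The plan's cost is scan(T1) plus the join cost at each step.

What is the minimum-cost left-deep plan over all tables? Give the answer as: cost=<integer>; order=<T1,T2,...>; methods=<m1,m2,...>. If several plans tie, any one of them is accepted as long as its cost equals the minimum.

cost=3980; order=C,A,B; methods=nl_idx,hash

Selinger DP (subsets sized 1..n):
  {B}: scan cost=150, card=150
  {C}: scan cost=120, card=120
  {A}: scan cost=250, card=250
  {BC}: card=1200; try (C,hash)→1980, (B,nl_idx)→2280, (C,nl_idx)→2400, (B,merge)→2430, (C,merge)→2460, (B,hash)→2640 …(+2); best=1980 via (C,hash)
  {AC}: card=250; try (A,nl_idx)→1330, (C,hash)→2180, (C,nl_idx)→2250, (A,merge)→3330, (C,merge)→3460, (A,hash)→4240 …(+2); best=1330 via (A,nl_idx)
  {ABC}: card=2500; try (B,hash)→3980, (B,merge)→4930, (B,nl_idx)→5830, (A,hash)→7180, (A,nl_idx)→14080, (A,merge)→18630 …(+2); best=3980 via (B,hash)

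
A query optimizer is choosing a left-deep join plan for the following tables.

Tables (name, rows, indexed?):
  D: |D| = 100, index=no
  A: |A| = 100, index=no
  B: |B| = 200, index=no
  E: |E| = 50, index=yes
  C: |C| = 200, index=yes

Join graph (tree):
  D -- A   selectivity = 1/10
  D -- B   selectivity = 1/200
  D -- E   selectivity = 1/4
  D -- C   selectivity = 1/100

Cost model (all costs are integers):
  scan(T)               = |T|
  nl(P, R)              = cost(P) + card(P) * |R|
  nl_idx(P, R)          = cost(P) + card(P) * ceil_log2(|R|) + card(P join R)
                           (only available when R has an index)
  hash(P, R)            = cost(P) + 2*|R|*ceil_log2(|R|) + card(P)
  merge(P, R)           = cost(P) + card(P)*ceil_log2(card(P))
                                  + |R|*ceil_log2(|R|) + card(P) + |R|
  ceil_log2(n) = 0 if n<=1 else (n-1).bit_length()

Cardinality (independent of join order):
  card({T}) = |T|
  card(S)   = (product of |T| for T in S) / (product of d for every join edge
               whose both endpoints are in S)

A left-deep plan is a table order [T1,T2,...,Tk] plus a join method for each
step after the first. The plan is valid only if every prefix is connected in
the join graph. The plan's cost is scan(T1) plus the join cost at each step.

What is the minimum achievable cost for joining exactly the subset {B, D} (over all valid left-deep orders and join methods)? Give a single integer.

1800

Selinger DP over subsets of {B,D}:
  {D}: scan cost=100, card=100
  {B}: scan cost=200, card=200
  {BD}: card=100; try (D,hash)→1800, (B,merge)→2700, (D,merge)→2800, (B,hash)→3400, (B,nl)→20100, (D,nl)→20200; best=1800 via (D,hash)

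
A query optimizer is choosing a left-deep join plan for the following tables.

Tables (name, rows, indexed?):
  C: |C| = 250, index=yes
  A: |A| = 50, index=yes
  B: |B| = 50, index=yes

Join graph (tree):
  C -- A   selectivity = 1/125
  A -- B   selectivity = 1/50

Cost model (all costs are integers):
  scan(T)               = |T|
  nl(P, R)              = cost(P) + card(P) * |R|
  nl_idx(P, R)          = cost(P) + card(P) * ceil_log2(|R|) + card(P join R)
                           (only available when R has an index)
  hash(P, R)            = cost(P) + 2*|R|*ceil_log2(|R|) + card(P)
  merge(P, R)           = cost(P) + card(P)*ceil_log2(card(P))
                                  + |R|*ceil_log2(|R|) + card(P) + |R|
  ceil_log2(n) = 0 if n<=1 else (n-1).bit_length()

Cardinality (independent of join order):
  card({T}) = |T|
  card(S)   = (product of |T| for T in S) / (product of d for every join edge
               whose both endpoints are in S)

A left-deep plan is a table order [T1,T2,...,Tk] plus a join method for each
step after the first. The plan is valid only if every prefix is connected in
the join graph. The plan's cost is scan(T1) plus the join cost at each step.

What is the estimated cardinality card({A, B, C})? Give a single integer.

Tables in S: A(50), B(50), C(250)
Edges inside S: C-A(d=125), A-B(d=50)
numerator = 50 * 50 * 250 = 625000
denominator = 125 * 50 = 6250
card(S) = 625000 / 6250 = 100

100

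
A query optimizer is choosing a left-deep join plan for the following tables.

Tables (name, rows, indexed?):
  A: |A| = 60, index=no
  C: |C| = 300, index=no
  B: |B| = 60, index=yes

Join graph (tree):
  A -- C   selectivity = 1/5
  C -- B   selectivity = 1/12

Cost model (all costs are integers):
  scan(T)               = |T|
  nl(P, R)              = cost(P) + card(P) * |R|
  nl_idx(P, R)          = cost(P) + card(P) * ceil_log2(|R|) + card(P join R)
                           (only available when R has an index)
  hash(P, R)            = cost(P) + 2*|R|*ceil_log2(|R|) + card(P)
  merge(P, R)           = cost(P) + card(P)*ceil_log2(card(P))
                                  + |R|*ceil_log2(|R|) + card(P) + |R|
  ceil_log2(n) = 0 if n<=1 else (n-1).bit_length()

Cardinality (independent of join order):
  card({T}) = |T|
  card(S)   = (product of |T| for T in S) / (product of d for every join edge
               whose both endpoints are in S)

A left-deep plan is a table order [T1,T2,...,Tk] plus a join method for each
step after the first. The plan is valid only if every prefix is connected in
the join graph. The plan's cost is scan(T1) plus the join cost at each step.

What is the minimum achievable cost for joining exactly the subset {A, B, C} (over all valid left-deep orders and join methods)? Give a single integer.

Selinger DP over subsets of {A,B,C}:
  {A}: scan cost=60, card=60
  {C}: scan cost=300, card=300
  {B}: scan cost=60, card=60
  {AC}: card=3600; try (A,hash)→1320, (C,merge)→3480, (A,merge)→3720, (C,hash)→5520, (C,nl)→18060, (A,nl)→18300; best=1320 via (A,hash)
  {BC}: card=1500; try (B,hash)→1320, (C,merge)→3480, (B,nl_idx)→3600, (B,merge)→3720, (C,hash)→5520, (C,nl)→18060 …(+1); best=1320 via (B,hash)
  {ABC}: card=18000; try (A,hash)→3540, (B,hash)→5640, (A,merge)→19740, (B,nl_idx)→40920, (B,merge)→48540, (A,nl)→91320 …(+1); best=3540 via (A,hash)

3540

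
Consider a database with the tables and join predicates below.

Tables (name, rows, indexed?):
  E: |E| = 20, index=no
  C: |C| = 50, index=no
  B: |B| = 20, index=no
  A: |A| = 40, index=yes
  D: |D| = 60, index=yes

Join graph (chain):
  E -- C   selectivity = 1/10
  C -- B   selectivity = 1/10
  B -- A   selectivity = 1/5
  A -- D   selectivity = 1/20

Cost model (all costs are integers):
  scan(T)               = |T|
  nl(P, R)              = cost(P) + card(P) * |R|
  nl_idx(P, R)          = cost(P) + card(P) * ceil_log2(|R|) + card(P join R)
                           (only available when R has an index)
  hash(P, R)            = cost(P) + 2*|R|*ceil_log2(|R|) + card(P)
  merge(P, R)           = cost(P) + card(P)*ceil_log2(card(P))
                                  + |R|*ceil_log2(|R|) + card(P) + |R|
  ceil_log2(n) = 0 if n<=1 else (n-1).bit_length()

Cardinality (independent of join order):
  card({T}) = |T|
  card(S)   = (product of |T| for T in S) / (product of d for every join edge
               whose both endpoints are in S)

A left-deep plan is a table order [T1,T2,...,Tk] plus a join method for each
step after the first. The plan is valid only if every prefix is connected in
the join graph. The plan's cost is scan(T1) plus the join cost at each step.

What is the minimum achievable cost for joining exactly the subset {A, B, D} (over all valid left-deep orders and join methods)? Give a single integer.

Selinger DP over subsets of {A,B,D}:
  {B}: scan cost=20, card=20
  {A}: scan cost=40, card=40
  {D}: scan cost=60, card=60
  {AB}: card=160; try (B,hash)→280, (A,nl_idx)→300, (A,merge)→420, (B,merge)→440, (A,hash)→520, (A,nl)→820 …(+1); best=280 via (B,hash)
  {AD}: card=120; try (D,nl_idx)→400, (A,nl_idx)→540, (A,hash)→600, (D,merge)→740, (A,merge)→760, (D,hash)→800 …(+2); best=400 via (D,nl_idx)
  {ABD}: card=480; try (B,hash)→720, (D,hash)→1160, (B,merge)→1480, (D,nl_idx)→1720, (D,merge)→2140, (B,nl)→2800 …(+1); best=720 via (B,hash)

720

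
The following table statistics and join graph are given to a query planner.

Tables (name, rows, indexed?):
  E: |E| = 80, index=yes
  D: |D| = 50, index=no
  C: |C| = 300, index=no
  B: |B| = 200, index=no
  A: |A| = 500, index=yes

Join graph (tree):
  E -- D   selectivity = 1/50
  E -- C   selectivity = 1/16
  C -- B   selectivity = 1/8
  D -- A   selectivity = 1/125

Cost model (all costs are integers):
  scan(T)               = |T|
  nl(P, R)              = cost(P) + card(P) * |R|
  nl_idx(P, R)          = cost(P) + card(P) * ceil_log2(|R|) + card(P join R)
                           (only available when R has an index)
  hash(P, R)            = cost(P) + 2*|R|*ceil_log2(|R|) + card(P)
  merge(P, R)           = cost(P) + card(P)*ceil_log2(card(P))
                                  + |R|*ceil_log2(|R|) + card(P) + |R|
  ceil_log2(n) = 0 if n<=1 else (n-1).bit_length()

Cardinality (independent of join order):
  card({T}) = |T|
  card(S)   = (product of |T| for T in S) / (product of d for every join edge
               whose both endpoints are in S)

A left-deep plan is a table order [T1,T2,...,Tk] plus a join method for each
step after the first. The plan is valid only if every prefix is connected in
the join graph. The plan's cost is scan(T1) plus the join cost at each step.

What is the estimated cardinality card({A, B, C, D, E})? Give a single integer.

150000

Tables in S: A(500), B(200), C(300), D(50), E(80)
Edges inside S: E-D(d=50), E-C(d=16), C-B(d=8), D-A(d=125)
numerator = 500 * 200 * 300 * 50 * 80 = 120000000000
denominator = 50 * 16 * 8 * 125 = 800000
card(S) = 120000000000 / 800000 = 150000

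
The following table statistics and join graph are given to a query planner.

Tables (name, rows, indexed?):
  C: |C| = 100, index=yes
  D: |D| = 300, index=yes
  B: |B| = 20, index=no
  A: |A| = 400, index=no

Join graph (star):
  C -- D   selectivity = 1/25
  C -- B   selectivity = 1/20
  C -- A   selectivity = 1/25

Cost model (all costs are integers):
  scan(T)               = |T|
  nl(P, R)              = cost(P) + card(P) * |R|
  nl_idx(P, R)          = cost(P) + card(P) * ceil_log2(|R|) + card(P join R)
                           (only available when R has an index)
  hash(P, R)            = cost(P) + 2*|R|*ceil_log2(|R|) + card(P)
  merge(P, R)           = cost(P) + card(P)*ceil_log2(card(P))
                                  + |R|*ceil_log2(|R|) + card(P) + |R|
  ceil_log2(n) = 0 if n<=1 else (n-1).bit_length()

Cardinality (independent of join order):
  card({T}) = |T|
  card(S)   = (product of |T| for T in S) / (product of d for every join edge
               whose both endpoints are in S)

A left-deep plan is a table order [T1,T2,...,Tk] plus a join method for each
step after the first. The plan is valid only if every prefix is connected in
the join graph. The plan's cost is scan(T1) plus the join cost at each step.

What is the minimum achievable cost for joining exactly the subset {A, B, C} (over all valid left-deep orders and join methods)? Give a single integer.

4000

Selinger DP over subsets of {A,B,C}:
  {C}: scan cost=100, card=100
  {B}: scan cost=20, card=20
  {A}: scan cost=400, card=400
  {BC}: card=100; try (C,nl_idx)→260, (B,hash)→400, (C,merge)→940, (B,merge)→1020, (C,hash)→1440, (C,nl)→2020 …(+1); best=260 via (C,nl_idx)
  {AC}: card=1600; try (C,hash)→2200, (C,nl_idx)→4800, (A,merge)→4900, (C,merge)→5200, (A,hash)→7400, (A,nl)→40100 …(+1); best=2200 via (C,hash)
  {ABC}: card=1600; try (B,hash)→4000, (A,merge)→5060, (A,hash)→7560, (B,merge)→21520, (B,nl)→34200, (A,nl)→40260; best=4000 via (B,hash)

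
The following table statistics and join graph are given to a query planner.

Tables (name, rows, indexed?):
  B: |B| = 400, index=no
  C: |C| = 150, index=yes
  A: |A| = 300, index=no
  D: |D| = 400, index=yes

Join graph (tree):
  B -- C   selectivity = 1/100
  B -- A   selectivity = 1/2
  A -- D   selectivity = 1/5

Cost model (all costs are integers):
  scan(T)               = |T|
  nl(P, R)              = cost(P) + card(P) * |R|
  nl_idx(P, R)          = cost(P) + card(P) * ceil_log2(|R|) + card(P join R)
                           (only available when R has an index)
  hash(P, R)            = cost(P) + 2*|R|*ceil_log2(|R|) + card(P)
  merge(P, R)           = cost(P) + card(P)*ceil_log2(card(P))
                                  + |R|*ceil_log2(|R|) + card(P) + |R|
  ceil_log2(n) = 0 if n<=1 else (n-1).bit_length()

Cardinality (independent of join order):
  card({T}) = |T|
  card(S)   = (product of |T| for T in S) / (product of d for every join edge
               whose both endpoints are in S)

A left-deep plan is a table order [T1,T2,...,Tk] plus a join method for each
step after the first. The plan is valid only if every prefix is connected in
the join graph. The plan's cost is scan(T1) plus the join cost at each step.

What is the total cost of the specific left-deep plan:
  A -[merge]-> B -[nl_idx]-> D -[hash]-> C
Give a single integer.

10149700

step 1: scan A: cost=300, card=300
step 2: join B via merge
    card(P join B) = 300*400/(2) = 60000
    cost = 300 + 300*9 + 400*9 + 300 + 400 = 7300
step 3: join D via nl_idx
    card(P join D) = 60000*400/(5) = 4800000
    cost = 7300 + 60000*9 + 4800000 = 5347300
step 4: join C via hash
    card(P join C) = 4800000*150/(100) = 7200000
    cost = 5347300 + 2*150*8 + 4800000 = 10149700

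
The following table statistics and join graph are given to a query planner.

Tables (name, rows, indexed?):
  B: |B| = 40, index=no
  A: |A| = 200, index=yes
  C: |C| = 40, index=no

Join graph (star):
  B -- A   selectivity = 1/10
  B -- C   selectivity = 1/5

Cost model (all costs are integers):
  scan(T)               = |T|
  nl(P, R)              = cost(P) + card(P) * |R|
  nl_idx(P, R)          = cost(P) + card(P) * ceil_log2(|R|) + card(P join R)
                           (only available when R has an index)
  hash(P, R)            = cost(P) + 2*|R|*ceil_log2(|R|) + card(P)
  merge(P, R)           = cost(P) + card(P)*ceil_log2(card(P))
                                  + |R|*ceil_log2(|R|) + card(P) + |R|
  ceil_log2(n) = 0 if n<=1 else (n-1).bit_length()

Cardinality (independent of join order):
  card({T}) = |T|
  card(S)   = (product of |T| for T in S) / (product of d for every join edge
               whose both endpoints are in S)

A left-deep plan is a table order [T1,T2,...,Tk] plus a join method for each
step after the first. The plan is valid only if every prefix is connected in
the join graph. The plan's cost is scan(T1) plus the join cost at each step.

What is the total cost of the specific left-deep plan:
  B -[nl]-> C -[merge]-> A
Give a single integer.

6640

step 1: scan B: cost=40, card=40
step 2: join C via nl
    card(P join C) = 40*40/(5) = 320
    cost = 40 + 40*40 = 1640
step 3: join A via merge
    card(P join A) = 320*200/(10) = 6400
    cost = 1640 + 320*9 + 200*8 + 320 + 200 = 6640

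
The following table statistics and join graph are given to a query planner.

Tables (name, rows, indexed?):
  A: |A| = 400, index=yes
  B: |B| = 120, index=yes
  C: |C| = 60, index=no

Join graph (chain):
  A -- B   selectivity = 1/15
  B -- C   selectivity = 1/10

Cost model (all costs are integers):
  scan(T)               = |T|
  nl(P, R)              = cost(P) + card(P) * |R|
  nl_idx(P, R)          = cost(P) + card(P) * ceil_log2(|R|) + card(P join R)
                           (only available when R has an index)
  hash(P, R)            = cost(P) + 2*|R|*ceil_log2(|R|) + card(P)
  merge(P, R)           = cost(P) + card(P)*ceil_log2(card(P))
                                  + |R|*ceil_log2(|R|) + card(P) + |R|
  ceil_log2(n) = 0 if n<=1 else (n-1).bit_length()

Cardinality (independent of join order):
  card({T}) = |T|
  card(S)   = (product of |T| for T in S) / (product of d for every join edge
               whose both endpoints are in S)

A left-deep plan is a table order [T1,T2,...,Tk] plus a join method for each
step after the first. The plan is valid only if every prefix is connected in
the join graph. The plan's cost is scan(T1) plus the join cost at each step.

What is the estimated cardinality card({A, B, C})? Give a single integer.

19200

Tables in S: A(400), B(120), C(60)
Edges inside S: A-B(d=15), B-C(d=10)
numerator = 400 * 120 * 60 = 2880000
denominator = 15 * 10 = 150
card(S) = 2880000 / 150 = 19200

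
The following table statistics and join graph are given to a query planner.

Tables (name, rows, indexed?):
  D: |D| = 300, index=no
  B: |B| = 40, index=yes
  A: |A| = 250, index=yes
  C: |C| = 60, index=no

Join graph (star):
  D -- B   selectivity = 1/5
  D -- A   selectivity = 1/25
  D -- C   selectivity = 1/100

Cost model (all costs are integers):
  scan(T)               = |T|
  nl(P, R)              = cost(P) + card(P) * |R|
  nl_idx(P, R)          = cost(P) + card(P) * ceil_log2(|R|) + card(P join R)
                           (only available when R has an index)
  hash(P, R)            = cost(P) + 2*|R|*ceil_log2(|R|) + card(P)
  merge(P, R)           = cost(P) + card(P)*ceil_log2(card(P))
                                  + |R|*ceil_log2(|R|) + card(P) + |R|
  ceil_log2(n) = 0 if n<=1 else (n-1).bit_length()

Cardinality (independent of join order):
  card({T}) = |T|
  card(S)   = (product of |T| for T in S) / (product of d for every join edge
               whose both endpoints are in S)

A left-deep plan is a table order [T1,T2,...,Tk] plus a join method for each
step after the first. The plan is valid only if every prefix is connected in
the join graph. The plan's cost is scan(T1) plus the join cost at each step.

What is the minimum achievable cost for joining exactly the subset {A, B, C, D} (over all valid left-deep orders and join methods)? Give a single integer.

Selinger DP over subsets of {A,B,C,D}:
  {D}: scan cost=300, card=300
  {B}: scan cost=40, card=40
  {A}: scan cost=250, card=250
  {C}: scan cost=60, card=60
  {BD}: card=2400; try (B,hash)→1080, (D,merge)→3320, (B,merge)→3580, (B,nl_idx)→4500, (D,hash)→5480, (D,nl)→12040 …(+1); best=1080 via (B,hash)
  {AD}: card=3000; try (A,hash)→4600, (D,merge)→5500, (A,merge)→5550, (A,nl_idx)→5700, (D,hash)→5900, (D,nl)→75250 …(+1); best=4600 via (A,hash)
  {CD}: card=180; try (C,hash)→1320, (D,merge)→3480, (C,merge)→3720, (D,hash)→5520, (D,nl)→18060, (C,nl)→18300; best=1320 via (C,hash)
  {ABD}: card=24000; try (A,hash)→7480, (B,hash)→8080, (A,merge)→34530, (B,merge)→43880, (A,nl_idx)→44280, (B,nl_idx)→46600 …(+2); best=7480 via (A,hash)
  {BCD}: card=1440; try (B,hash)→1980, (B,merge)→3220, (B,nl_idx)→3840, (C,hash)→4200, (B,nl)→8520, (C,merge)→32700 …(+1); best=1980 via (B,hash)
  {ACD}: card=1800; try (A,nl_idx)→4560, (A,merge)→5190, (A,hash)→5500, (C,hash)→8320, (C,merge)→44020, (A,nl)→46320 …(+1); best=4560 via (A,nl_idx)
  {ABCD}: card=14400; try (B,hash)→6840, (A,hash)→7420, (A,merge)→21510, (B,merge)→26440, (A,nl_idx)→27900, (B,nl_idx)→29760 …(+5); best=6840 via (B,hash)

6840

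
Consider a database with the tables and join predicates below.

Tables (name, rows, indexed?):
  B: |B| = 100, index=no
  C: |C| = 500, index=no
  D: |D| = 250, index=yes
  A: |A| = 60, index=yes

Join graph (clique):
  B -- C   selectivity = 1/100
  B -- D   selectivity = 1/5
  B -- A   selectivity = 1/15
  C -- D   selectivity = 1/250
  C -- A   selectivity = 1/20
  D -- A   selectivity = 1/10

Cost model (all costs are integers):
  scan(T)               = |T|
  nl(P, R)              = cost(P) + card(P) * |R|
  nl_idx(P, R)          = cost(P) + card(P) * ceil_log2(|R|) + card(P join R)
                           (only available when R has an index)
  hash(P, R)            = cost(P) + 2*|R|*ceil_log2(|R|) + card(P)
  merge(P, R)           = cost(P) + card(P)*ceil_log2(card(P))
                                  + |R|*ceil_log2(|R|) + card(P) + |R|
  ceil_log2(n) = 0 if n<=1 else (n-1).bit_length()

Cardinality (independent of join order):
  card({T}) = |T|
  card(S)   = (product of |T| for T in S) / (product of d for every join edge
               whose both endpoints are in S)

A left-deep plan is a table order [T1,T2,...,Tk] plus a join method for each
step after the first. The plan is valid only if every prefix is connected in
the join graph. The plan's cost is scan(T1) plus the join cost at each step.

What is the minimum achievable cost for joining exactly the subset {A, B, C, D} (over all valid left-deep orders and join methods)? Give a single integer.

4422

Selinger DP over subsets of {A,B,C,D}:
  {B}: scan cost=100, card=100
  {C}: scan cost=500, card=500
  {D}: scan cost=250, card=250
  {A}: scan cost=60, card=60
  {BC}: card=500; try (B,hash)→2400, (C,merge)→5900, (B,merge)→6300, (C,hash)→9200, (C,nl)→50100, (B,nl)→50500; best=2400 via (B,hash)
  {BD}: card=5000; try (B,hash)→1900, (D,merge)→3150, (B,merge)→3300, (D,hash)→4200, (D,nl_idx)→5900, (D,nl)→25100 …(+1); best=1900 via (B,hash)
  {AB}: card=400; try (A,hash)→920, (A,nl_idx)→1100, (B,merge)→1280, (A,merge)→1320, (B,hash)→1520, (B,nl)→6060 …(+1); best=920 via (A,hash)
  {CD}: card=500; try (D,hash)→5000, (D,nl_idx)→5000, (C,merge)→7500, (D,merge)→7750, (C,hash)→9500, (C,nl)→125250 …(+1); best=5000 via (D,hash)
  {AC}: card=1500; try (A,hash)→1720, (A,nl_idx)→5000, (C,merge)→5480, (A,merge)→5920, (C,hash)→9120, (C,nl)→30060 …(+1); best=1720 via (A,hash)
  {AD}: card=1500; try (A,hash)→1220, (D,nl_idx)→2040, (D,merge)→2730, (A,merge)→2920, (A,nl_idx)→3250, (D,hash)→4120 …(+2); best=1220 via (A,hash)
  {BCD}: card=100; try (D,nl_idx)→6500, (D,hash)→6900, (B,hash)→6900, (D,merge)→9650, (B,merge)→10800, (C,hash)→15900 …(+4); best=6500 via (D,nl_idx)
  {ABC}: card=100; try (A,hash)→3620, (B,hash)→4620, (A,nl_idx)→5500, (A,merge)→7820, (C,merge)→9920, (C,hash)→10320 …(+4); best=3620 via (A,hash)
  {ABD}: card=2000; try (B,hash)→4120, (D,hash)→5320, (D,nl_idx)→6120, (D,merge)→7170, (A,hash)→7620, (B,merge)→20020 …(+5); best=4120 via (B,hash)
  {ACD}: card=150; try (A,hash)→6220, (D,hash)→7220, (A,nl_idx)→8150, (A,merge)→10420, (C,hash)→11720, (D,nl_idx)→13870 …(+5); best=6220 via (A,hash)
  {ABCD}: card=2; try (D,nl_idx)→4422, (D,merge)→6670, (A,nl_idx)→7102, (A,hash)→7320, (D,hash)→7720, (A,merge)→7720 …(+8); best=4422 via (D,nl_idx)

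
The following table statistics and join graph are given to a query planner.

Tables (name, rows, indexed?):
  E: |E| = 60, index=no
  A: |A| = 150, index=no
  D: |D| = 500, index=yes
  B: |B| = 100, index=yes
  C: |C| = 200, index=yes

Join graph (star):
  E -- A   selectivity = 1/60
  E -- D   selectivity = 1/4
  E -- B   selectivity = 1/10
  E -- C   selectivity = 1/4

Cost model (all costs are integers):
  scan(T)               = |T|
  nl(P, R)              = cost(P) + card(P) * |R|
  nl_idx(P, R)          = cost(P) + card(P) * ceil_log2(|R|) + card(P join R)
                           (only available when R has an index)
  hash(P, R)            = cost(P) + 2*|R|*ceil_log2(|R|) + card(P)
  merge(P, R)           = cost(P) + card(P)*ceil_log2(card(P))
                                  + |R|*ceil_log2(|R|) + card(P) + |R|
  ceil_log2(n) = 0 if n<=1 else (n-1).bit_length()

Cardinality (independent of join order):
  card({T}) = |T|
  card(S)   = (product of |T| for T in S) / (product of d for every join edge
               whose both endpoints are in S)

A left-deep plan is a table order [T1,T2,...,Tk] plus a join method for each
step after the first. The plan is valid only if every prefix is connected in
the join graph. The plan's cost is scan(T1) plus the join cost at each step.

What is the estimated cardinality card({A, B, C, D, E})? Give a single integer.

9375000

Tables in S: A(150), B(100), C(200), D(500), E(60)
Edges inside S: E-A(d=60), E-D(d=4), E-B(d=10), E-C(d=4)
numerator = 150 * 100 * 200 * 500 * 60 = 90000000000
denominator = 60 * 4 * 10 * 4 = 9600
card(S) = 90000000000 / 9600 = 9375000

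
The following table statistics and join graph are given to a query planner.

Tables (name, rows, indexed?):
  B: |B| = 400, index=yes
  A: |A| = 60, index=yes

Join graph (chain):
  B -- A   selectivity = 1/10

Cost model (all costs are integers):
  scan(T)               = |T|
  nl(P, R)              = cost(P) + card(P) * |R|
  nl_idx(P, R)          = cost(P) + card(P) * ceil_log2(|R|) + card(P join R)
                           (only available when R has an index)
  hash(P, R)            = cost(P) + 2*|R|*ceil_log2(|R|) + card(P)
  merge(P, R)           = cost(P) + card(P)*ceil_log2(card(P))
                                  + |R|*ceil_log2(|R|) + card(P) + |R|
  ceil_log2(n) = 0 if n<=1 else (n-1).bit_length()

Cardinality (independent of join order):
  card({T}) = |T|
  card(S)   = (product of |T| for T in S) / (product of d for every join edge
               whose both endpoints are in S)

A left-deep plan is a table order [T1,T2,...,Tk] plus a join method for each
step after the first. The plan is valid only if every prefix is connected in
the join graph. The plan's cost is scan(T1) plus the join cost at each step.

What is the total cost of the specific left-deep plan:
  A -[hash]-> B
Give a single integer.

7320

step 1: scan A: cost=60, card=60
step 2: join B via hash
    card(P join B) = 60*400/(10) = 2400
    cost = 60 + 2*400*9 + 60 = 7320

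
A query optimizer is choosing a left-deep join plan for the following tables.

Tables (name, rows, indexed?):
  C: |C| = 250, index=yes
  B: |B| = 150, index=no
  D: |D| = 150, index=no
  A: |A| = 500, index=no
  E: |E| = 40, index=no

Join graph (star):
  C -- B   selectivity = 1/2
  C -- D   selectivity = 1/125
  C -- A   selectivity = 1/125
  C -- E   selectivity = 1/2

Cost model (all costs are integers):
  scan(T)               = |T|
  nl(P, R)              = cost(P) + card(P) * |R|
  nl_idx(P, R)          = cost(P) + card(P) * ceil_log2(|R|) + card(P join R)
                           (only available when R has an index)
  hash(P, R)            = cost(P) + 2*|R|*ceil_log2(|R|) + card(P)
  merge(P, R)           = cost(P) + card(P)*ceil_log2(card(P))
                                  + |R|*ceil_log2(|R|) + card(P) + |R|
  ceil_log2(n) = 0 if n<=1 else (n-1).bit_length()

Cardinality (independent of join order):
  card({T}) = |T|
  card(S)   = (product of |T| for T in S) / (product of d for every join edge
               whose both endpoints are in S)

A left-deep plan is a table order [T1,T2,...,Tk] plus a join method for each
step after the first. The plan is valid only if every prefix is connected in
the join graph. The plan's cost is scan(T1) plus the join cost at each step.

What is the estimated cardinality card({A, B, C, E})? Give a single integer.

Tables in S: A(500), B(150), C(250), E(40)
Edges inside S: C-B(d=2), C-A(d=125), C-E(d=2)
numerator = 500 * 150 * 250 * 40 = 750000000
denominator = 2 * 125 * 2 = 500
card(S) = 750000000 / 500 = 1500000

1500000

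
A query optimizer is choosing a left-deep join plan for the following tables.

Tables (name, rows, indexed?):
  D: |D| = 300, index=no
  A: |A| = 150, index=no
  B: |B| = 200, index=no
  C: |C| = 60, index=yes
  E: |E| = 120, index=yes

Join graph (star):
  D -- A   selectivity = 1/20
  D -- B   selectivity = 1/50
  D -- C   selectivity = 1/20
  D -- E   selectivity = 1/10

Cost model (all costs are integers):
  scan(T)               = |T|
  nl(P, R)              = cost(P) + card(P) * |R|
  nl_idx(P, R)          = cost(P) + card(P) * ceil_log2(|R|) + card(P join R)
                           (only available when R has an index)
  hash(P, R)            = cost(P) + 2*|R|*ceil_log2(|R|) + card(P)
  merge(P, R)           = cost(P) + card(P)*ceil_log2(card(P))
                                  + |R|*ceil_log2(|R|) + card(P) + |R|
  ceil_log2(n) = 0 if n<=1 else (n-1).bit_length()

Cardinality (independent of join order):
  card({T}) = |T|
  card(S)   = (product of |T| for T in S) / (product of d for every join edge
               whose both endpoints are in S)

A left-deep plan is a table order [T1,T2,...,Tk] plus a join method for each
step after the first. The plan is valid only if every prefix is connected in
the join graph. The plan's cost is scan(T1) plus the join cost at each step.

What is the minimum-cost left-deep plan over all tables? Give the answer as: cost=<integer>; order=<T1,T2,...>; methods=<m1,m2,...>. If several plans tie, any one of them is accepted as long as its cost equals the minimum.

cost=40100; order=D,C,B,A,E; methods=hash,hash,hash,hash

Selinger DP (subsets sized 1..n):
  {D}: scan cost=300, card=300
  {A}: scan cost=150, card=150
  {B}: scan cost=200, card=200
  {C}: scan cost=60, card=60
  {E}: scan cost=120, card=120
  {AD}: card=2250; try (A,hash)→3000, (D,merge)→4500, (A,merge)→4650, (D,hash)→5700, (D,nl)→45150, (A,nl)→45300; best=3000 via (A,hash)
  {BD}: card=1200; try (B,hash)→3800, (D,merge)→5000, (B,merge)→5100, (D,hash)→5800, (D,nl)→60200, (B,nl)→60300; best=3800 via (B,hash)
  {CD}: card=900; try (C,hash)→1320, (C,nl_idx)→3000, (D,merge)→3480, (C,merge)→3720, (D,hash)→5520, (D,nl)→18060 …(+1); best=1320 via (C,hash)
  {DE}: card=3600; try (E,hash)→2280, (D,merge)→4080, (E,merge)→4260, (D,hash)→5640, (E,nl_idx)→6000, (D,nl)→36120 …(+1); best=2280 via (E,hash)
  {ABD}: card=9000; try (A,hash)→7400, (B,hash)→8450, (A,merge)→19550, (B,merge)→34050, (A,nl)→183800, (B,nl)→453000; best=7400 via (A,hash)
  {ACD}: card=6750; try (A,hash)→4620, (C,hash)→5970, (A,merge)→12570, (C,nl_idx)→23250, (C,merge)→32670, (A,nl)→136320 …(+1); best=4620 via (A,hash)
  {ADE}: card=27000; try (E,hash)→6930, (A,hash)→8280, (E,merge)→33210, (E,nl_idx)→45750, (A,merge)→50430, (E,nl)→273000 …(+1); best=6930 via (E,hash)
  {BCD}: card=3600; try (B,hash)→5420, (C,hash)→5720, (B,merge)→13020, (C,nl_idx)→14600, (C,merge)→18620, (C,nl)→75800 …(+1); best=5420 via (B,hash)
  {BDE}: card=14400; try (E,hash)→6680, (B,hash)→9080, (E,merge)→19160, (E,nl_idx)→26600, (B,merge)→50880, (E,nl)→147800 …(+1); best=6680 via (E,hash)
  {CDE}: card=10800; try (E,hash)→3900, (C,hash)→6600, (E,merge)→12180, (E,nl_idx)→18420, (C,nl_idx)→34680, (C,merge)→49500 …(+2); best=3900 via (E,hash)
  {ABCD}: card=27000; try (A,hash)→11420, (B,hash)→14570, (C,hash)→17120, (A,merge)→53570, (C,nl_idx)→88400, (B,merge)→100920 …(+4); best=11420 via (A,hash)
  {ABDE}: card=108000; try (E,hash)→18080, (A,hash)→23480, (B,hash)→37130, (E,merge)→143360, (E,nl_idx)→178400, (A,merge)→224030 …(+4); best=18080 via (E,hash)
  {ACDE}: card=81000; try (E,hash)→13050, (A,hash)→17100, (C,hash)→34650, (E,merge)→100080, (E,nl_idx)→132870, (A,merge)→167250 …(+5); best=13050 via (E,hash)
  {BCDE}: card=43200; try (E,hash)→10700, (B,hash)→17900, (C,hash)→21800, (E,merge)→53180, (E,nl_idx)→73820, (C,nl_idx)→136280 …(+5); best=10700 via (E,hash)
  {ABCDE}: card=324000; try (E,hash)→40100, (A,hash)→56300, (B,hash)→97250, (C,hash)→126800, (E,merge)→444380, (E,nl_idx)→524420 …(+8); best=40100 via (E,hash)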